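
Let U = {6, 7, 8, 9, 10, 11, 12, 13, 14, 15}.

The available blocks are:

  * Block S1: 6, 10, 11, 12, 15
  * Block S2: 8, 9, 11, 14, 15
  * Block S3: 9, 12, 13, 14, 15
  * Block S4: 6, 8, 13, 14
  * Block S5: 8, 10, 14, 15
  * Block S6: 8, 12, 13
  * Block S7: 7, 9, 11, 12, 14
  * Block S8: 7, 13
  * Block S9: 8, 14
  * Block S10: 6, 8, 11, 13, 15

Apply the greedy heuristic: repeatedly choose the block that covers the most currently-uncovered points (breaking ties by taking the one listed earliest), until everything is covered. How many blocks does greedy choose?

3

Greedy: pick S1 (covers 5 new) → pick S2 (covers 3 new) → pick S8 (covers 2 new). Total picks: 3.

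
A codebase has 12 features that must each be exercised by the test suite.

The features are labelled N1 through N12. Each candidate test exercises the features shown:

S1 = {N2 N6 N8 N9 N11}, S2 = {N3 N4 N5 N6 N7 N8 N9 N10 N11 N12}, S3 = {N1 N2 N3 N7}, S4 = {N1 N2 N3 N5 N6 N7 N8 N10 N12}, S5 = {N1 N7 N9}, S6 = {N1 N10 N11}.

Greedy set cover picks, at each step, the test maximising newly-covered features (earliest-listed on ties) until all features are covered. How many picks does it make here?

2

Greedy: pick S2 (covers 10 new) → pick S3 (covers 2 new). Total picks: 2.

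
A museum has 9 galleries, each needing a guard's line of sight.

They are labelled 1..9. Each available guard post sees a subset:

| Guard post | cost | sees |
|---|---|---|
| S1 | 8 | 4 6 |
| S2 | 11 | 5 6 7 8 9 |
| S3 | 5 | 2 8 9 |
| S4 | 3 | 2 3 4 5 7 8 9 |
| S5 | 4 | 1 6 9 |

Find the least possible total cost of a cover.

7

S4, S5 together cover every gallery (S4 ∪ S5 = {1, 2, 3, 4, 5, 6, 7, 8, 9}); total cost 3 + 4 = 7.
No covering selection has total cost below 7.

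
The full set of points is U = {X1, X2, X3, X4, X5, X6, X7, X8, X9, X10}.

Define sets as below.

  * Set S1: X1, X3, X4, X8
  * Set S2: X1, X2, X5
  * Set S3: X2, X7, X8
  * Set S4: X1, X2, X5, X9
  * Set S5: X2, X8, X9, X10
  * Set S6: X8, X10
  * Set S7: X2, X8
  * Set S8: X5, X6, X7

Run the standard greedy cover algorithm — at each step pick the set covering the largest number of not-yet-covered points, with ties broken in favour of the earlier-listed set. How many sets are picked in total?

Greedy: pick S1 (covers 4 new) → pick S4 (covers 3 new) → pick S8 (covers 2 new) → pick S5 (covers 1 new). Total picks: 4.
(The true minimum cover uses only 3 sets, so greedy is not optimal here.)

4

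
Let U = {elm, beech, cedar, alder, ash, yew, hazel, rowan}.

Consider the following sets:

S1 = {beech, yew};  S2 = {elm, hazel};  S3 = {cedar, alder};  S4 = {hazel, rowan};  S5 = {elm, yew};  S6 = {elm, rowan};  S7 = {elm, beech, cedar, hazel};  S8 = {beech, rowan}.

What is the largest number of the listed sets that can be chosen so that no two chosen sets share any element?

3

S2, S3, S8 are pairwise disjoint (S2={elm,hazel}; S3={cedar,alder}; S8={beech,rowan}).
Every remaining set overlaps one of these, and no 4 of the listed sets are pairwise disjoint, so 3 is the maximum.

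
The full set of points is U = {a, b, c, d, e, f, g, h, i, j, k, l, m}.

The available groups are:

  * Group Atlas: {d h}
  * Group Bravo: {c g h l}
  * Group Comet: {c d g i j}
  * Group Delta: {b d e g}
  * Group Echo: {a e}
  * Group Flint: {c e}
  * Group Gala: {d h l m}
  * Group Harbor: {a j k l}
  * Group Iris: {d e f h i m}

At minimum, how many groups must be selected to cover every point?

Comet and Delta and Harbor and Iris together: Comet ∪ Delta ∪ Harbor ∪ Iris = {a, b, c, d, e, f, g, h, i, j, k, l, m} — every point is covered.
Only Delta contains b, so Delta is forced; the remaining 9 points need at least 3 more groups (each remaining group adds at most 4) — so at least 4 groups are needed, and 4 is optimal.

4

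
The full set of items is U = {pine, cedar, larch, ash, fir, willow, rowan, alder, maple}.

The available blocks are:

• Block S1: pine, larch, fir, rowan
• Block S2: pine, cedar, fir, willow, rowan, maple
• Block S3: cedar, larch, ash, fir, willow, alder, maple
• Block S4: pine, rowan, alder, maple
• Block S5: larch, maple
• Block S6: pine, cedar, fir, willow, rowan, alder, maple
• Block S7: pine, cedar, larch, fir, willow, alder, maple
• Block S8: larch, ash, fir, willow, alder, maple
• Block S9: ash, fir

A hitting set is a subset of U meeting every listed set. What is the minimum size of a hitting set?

2

Take H = {fir, maple}. Each listed block contains at least one of these, so H is a hitting set of size 2.
The blocks S5, S9 are pairwise disjoint, so any hitting set needs a separate item for each — at least 2. Hence 2 is optimal.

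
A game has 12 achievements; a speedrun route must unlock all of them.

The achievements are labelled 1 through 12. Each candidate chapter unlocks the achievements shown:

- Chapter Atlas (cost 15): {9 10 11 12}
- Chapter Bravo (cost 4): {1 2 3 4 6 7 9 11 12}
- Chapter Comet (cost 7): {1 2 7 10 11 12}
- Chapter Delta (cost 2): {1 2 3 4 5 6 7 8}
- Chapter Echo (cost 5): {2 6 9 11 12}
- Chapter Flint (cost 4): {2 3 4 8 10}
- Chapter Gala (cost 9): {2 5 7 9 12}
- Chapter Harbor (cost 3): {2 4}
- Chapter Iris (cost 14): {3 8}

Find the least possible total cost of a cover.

10

Bravo, Delta, Flint together cover every achievement (Bravo ∪ Delta ∪ Flint = {1, 2, 3, 4, 5, 6, 7, 8, 9, 10, 11, 12}); total cost 4 + 2 + 4 = 10.
No covering selection has total cost below 10.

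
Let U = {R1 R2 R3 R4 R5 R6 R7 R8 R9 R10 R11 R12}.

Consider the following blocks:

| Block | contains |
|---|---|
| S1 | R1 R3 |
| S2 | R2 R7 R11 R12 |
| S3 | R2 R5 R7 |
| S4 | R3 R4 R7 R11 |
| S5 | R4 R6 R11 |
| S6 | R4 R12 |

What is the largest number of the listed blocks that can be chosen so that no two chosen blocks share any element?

S1, S3, S5 are pairwise disjoint (S1={R1,R3}; S3={R2,R5,R7}; S5={R4,R6,R11}).
Every remaining block overlaps one of these, and no 4 of the listed blocks are pairwise disjoint, so 3 is the maximum.

3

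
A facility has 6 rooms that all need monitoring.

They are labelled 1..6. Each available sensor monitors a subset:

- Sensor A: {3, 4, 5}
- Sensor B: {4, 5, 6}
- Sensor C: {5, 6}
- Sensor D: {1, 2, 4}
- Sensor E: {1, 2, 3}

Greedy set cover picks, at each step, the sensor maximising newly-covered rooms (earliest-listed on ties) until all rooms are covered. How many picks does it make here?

3

Greedy: pick A (covers 3 new) → pick D (covers 2 new) → pick B (covers 1 new). Total picks: 3.
(The true minimum cover uses only 2 sensors, so greedy is not optimal here.)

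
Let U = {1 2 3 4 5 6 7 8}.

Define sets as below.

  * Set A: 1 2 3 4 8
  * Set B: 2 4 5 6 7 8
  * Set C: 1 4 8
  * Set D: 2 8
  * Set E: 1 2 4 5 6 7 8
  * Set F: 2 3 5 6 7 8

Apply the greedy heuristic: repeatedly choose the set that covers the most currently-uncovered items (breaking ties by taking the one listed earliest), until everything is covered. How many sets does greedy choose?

Greedy: pick E (covers 7 new) → pick A (covers 1 new). Total picks: 2.

2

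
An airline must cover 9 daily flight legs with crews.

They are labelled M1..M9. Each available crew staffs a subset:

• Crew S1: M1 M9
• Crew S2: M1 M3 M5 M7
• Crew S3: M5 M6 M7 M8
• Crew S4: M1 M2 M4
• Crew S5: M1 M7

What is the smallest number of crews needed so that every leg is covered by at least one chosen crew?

4

S1 and S2 and S3 and S4 together: S1 ∪ S2 ∪ S3 ∪ S4 = {M1, M2, M3, M4, M5, M6, M7, M8, M9} — every leg is covered.
Only S2 contains M3, so S2 is forced; the remaining 5 legs need at least 3 more crews (each remaining crew adds at most 2) — so at least 4 crews are needed, and 4 is optimal.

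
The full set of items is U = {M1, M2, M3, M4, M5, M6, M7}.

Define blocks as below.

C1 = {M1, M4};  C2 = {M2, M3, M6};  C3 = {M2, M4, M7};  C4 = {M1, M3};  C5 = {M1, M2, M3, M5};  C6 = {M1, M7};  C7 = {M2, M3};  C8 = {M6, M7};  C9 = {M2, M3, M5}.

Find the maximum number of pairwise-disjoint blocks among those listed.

3

C1, C8, C9 are pairwise disjoint (C1={M1,M4}; C8={M6,M7}; C9={M2,M3,M5}).
Every remaining block overlaps one of these, and no 4 of the listed blocks are pairwise disjoint, so 3 is the maximum.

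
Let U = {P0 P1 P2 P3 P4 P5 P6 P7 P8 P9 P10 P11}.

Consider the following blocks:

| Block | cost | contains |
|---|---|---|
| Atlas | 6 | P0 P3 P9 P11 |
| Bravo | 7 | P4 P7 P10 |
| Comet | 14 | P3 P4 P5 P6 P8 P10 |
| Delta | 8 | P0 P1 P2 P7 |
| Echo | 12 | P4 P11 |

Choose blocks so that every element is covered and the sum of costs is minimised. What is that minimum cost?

Atlas, Comet, Delta together cover every element (Atlas ∪ Comet ∪ Delta = {P0, P1, P2, P3, P4, P5, P6, P7, P8, P9, P10, P11}); total cost 6 + 14 + 8 = 28.
The greedy pick Atlas, Bravo, Delta, Comet costs 35; no covering selection beats 28.

28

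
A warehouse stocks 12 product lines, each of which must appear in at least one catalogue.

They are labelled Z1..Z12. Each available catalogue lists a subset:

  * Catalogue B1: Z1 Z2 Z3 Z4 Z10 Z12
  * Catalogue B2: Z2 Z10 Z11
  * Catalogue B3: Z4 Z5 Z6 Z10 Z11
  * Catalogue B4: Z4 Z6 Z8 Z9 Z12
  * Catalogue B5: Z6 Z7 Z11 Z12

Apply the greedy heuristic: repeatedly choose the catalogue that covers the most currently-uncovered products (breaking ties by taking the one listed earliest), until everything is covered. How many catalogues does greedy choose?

Greedy: pick B1 (covers 6 new) → pick B3 (covers 3 new) → pick B4 (covers 2 new) → pick B5 (covers 1 new). Total picks: 4.

4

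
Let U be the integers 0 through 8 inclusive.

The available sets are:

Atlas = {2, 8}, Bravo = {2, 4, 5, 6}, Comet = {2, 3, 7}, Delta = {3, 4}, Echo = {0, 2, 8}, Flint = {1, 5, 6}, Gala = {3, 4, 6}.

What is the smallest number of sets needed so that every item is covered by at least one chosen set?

Bravo, Comet, Echo, and Flint cover everything between them: the union {0, 1, 2, 3, 4, 5, 6, 7, 8} is all of U.
No 3 of the 7 sets cover everything (all 35 combinations miss at least one item), so 4 is optimal.

4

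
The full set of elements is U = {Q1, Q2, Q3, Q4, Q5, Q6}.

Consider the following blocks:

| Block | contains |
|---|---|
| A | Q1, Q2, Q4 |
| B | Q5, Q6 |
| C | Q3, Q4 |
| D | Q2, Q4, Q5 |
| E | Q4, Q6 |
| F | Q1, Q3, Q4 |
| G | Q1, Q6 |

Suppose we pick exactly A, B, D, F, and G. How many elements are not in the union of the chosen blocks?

Union of A, B, D, F, G = {Q1, Q2, Q3, Q4, Q5, Q6} — that's every element, so 0 are uncovered.

0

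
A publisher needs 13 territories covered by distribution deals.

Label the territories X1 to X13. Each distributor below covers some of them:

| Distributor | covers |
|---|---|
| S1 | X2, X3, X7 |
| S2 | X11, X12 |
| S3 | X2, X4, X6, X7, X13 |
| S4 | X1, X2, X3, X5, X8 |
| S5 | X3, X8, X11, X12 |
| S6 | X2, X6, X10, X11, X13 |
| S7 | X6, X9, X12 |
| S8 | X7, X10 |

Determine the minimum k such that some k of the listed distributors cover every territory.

4

S3 and S4 and S6 and S7 together: S3 ∪ S4 ∪ S6 ∪ S7 = {X1, X2, X3, X4, X5, X6, X7, X8, X9, X10, X11, X12, X13} — every territory is covered.
No 3 of the 8 distributors cover everything (all 56 combinations miss at least one territory), so 4 is optimal.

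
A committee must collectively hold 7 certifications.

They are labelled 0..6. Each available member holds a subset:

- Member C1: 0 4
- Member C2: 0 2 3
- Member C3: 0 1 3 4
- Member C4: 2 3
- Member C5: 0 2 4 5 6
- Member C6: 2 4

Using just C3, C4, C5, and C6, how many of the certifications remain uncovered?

0

Union of C3, C4, C5, C6 = {0, 1, 2, 3, 4, 5, 6} — that's every certification, so 0 are uncovered.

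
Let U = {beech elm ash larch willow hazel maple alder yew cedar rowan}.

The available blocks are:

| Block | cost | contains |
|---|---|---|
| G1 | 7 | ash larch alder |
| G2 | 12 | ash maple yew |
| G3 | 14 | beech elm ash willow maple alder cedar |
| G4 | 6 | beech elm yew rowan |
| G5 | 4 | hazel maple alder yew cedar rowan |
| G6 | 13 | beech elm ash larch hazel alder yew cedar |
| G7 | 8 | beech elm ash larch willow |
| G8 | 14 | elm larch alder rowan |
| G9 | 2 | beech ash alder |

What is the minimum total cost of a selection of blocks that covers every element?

12

G5, G7 together cover every element (G5 ∪ G7 = {beech, elm, ash, larch, willow, hazel, maple, alder, yew, cedar, rowan}); total cost 4 + 8 = 12.
The greedy pick G5, G9, G7 costs 14; no covering selection beats 12.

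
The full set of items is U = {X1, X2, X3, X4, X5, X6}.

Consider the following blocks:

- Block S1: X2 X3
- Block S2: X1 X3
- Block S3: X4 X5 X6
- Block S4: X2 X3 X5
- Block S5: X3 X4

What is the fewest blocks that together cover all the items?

S1 and S2 and S3 together: S1 ∪ S2 ∪ S3 = {X1, X2, X3, X4, X5, X6} — every item is covered.
Only S2 contains X1, so S2 is forced; the remaining 4 items need at least 2 more blocks (each remaining block adds at most 3) — so at least 3 blocks are needed, and 3 is optimal.

3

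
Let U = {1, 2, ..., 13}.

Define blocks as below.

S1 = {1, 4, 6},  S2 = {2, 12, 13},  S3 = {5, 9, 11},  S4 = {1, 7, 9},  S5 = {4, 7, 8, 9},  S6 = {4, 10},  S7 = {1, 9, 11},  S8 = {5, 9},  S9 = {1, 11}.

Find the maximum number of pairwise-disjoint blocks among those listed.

4

S2, S6, S8, S9 are pairwise disjoint (S2={2,12,13}; S6={4,10}; S8={5,9}; S9={1,11}).
Every remaining block overlaps one of these, and no 5 of the listed blocks are pairwise disjoint, so 4 is the maximum.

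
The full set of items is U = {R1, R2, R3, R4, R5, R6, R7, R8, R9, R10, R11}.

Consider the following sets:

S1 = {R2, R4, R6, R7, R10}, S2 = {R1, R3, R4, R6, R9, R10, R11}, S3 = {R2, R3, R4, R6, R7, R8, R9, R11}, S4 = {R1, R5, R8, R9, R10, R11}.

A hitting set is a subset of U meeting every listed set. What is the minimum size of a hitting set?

2

The 2 items {R7, R10} hit every set.
No single item lies in every set, so at least 2 are needed and 2 is optimal.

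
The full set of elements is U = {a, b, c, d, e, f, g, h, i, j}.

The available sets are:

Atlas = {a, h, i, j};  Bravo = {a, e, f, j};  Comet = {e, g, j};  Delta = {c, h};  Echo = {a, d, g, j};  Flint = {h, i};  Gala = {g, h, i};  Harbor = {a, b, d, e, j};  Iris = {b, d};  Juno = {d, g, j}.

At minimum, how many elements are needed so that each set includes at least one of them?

T = {d, e, h} meets every set (each contains at least one member of T), and |T| = 3.
The sets Comet, Delta, Iris are pairwise disjoint, so any hitting set needs a separate element for each — at least 3. Hence 3 is optimal.

3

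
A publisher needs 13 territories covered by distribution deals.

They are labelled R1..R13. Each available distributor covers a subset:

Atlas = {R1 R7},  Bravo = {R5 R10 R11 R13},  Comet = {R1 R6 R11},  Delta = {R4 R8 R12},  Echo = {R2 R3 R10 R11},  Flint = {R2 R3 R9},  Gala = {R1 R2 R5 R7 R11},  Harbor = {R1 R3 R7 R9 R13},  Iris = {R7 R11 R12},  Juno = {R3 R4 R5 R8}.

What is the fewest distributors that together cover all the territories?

5

Take {Bravo, Comet, Delta, Flint, Harbor}. Their union is {R1, R2, R3, R4, R5, R6, R7, R8, R9, R10, R11, R12, R13}, which is all 13 territories.
No 4 of the 10 distributors cover everything (all 210 combinations miss at least one territory), so 5 is optimal.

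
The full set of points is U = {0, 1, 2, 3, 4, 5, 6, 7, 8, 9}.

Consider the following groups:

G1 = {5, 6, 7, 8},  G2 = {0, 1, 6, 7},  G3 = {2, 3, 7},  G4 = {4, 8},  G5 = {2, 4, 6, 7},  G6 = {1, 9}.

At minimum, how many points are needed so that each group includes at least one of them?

3

H = {1, 7, 8} meets every group (each contains at least one member of H), and |H| = 3.
The groups G3, G4, G6 are pairwise disjoint, so any hitting set needs a separate point for each — at least 3. Hence 3 is optimal.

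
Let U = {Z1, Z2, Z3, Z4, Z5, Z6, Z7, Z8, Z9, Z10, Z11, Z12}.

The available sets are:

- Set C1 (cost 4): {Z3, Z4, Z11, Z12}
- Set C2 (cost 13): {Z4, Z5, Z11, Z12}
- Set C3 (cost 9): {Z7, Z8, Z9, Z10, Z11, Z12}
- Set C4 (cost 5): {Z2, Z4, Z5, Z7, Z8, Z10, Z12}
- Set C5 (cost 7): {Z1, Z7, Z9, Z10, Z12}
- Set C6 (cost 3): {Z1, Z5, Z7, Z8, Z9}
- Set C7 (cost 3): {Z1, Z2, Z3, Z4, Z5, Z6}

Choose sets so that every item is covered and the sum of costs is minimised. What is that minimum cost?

C3, C7 together cover every item (C3 ∪ C7 = {Z1, Z2, Z3, Z4, Z5, Z6, Z7, Z8, Z9, Z10, Z11, Z12}); total cost 9 + 3 = 12.
The greedy pick C7, C6, C1, C4 costs 15; no covering selection beats 12.

12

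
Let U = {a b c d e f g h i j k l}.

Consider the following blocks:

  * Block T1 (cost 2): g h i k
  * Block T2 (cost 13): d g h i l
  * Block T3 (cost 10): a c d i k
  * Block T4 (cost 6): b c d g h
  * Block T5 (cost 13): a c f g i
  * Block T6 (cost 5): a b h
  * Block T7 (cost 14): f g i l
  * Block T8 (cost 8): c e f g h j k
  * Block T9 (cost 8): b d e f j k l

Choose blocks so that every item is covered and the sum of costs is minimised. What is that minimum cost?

T1, T3, T9 together cover every item (T1 ∪ T3 ∪ T9 = {a, b, c, d, e, f, g, h, i, j, k, l}); total cost 2 + 10 + 8 = 20.
No covering selection has total cost below 20.

20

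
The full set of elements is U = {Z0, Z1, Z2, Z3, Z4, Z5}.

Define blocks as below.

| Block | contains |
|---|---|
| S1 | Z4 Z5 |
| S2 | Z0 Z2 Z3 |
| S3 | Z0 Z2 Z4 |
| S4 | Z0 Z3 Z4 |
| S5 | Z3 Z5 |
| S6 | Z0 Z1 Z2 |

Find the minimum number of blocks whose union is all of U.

Take {S3, S5, S6}. Their union is {Z0, Z1, Z2, Z3, Z4, Z5}, which is all 6 elements.
Only S6 contains Z1, so S6 is forced; the remaining 3 elements need at least 2 more blocks (each remaining block adds at most 2) — so at least 3 blocks are needed, and 3 is optimal.

3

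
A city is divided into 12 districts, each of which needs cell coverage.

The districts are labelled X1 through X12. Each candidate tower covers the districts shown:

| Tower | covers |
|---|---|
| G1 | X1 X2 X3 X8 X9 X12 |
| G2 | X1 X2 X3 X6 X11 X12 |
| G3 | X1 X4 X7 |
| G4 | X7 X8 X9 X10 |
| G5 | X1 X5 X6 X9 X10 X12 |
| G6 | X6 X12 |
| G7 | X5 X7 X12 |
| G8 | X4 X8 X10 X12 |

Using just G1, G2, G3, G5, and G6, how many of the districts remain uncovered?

0

Union of G1, G2, G3, G5, G6 = {X1, X2, X3, X4, X5, X6, X7, X8, X9, X10, X11, X12} — that's every district, so 0 are uncovered.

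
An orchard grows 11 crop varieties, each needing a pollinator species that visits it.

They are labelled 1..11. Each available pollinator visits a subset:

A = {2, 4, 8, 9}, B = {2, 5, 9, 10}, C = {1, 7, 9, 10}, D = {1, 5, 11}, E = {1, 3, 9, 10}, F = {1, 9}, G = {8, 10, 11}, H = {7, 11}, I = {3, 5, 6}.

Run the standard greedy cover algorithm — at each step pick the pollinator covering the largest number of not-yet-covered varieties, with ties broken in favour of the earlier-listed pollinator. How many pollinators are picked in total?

4

Greedy: pick A (covers 4 new) → pick C (covers 3 new) → pick I (covers 3 new) → pick D (covers 1 new). Total picks: 4.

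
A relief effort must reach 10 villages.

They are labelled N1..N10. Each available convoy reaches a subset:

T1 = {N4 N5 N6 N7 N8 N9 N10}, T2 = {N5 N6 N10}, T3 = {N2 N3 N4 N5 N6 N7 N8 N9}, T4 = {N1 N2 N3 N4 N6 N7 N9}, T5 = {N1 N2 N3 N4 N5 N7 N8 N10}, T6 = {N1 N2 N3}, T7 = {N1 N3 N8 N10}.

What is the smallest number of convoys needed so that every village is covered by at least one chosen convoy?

Take {T3, T7}. Their union is {N1, N2, N3, N4, N5, N6, N7, N8, N9, N10}, which is all 10 villages.
No single convoy has all 10 villages (the largest, T3, has 8), so 2 is optimal.

2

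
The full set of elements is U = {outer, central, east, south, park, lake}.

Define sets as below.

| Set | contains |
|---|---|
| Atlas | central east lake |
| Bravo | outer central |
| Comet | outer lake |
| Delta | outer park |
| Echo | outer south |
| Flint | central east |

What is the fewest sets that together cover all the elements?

Atlas and Delta and Echo together: Atlas ∪ Delta ∪ Echo = {outer, central, east, south, park, lake} — every element is covered.
Only Echo contains south, so Echo is forced; the remaining 4 elements need at least 2 more sets (each remaining set adds at most 3) — so at least 3 sets are needed, and 3 is optimal.

3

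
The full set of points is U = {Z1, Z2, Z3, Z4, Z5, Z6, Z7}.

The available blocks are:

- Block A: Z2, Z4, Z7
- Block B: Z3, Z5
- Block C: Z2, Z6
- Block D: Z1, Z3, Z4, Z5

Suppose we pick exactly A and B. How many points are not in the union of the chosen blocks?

2

Union of A, B = {Z2, Z3, Z4, Z5, Z7}.
Not covered: Z1, Z6 — 2 points.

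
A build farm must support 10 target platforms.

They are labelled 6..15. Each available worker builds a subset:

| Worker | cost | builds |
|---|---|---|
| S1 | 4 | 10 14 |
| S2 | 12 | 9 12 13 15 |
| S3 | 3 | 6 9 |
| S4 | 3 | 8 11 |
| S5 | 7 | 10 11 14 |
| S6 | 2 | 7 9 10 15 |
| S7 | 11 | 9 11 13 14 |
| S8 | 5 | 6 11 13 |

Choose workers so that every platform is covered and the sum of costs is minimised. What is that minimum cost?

S1, S2, S3, S4, S6 together cover every platform (S1 ∪ S2 ∪ S3 ∪ S4 ∪ S6 = {6, 7, 8, 9, 10, 11, 12, 13, 14, 15}); total cost 4 + 12 + 3 + 3 + 2 = 24.
The greedy pick S6, S4, S8, S1, S2 costs 26; no covering selection beats 24.

24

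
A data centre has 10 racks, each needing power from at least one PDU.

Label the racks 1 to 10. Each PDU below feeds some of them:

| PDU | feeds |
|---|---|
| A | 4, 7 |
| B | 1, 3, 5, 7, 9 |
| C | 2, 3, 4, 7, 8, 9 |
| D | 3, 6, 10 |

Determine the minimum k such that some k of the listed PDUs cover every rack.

Take {B, C, D}. Their union is {1, 2, 3, 4, 5, 6, 7, 8, 9, 10}, which is all 10 racks.
Only B contains 1, so B is forced; the remaining 5 racks need at least 2 more PDUs (each remaining PDU adds at most 3) — so at least 3 PDUs are needed, and 3 is optimal.

3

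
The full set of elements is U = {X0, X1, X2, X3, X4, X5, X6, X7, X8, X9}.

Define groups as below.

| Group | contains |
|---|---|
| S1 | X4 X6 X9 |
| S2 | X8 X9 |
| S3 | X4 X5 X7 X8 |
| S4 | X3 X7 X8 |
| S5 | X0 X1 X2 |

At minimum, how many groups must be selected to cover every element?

S1 and S3 and S4 and S5 together: S1 ∪ S3 ∪ S4 ∪ S5 = {X0, X1, X2, X3, X4, X5, X6, X7, X8, X9} — every element is covered.
Only S4 contains X3, so S4 is forced; the remaining 7 elements need at least 3 more groups (each remaining group adds at most 3) — so at least 4 groups are needed, and 4 is optimal.

4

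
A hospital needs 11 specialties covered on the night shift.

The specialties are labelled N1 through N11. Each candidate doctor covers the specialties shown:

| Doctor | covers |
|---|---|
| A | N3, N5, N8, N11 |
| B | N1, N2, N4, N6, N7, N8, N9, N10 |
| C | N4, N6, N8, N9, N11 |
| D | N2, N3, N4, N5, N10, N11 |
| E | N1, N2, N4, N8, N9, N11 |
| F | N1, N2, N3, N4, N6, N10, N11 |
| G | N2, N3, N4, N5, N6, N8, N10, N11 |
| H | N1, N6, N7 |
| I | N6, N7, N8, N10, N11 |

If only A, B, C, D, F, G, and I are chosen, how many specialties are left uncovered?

0

Union of A, B, C, D, F, G, I = {N1, N2, N3, N4, N5, N6, N7, N8, N9, N10, N11} — that's every specialty, so 0 are uncovered.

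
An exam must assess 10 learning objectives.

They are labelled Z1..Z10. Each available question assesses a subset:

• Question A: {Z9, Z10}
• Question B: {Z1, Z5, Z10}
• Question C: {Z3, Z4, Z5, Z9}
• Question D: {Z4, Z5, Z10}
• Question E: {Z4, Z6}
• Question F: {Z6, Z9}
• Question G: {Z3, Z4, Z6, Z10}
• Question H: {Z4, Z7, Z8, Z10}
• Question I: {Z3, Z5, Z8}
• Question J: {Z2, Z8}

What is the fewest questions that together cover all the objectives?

Take {A, B, G, H, J}. Their union is {Z1, Z2, Z3, Z4, Z5, Z6, Z7, Z8, Z9, Z10}, which is all 10 objectives.
No 4 of the 10 questions cover everything (all 210 combinations miss at least one objective), so 5 is optimal.

5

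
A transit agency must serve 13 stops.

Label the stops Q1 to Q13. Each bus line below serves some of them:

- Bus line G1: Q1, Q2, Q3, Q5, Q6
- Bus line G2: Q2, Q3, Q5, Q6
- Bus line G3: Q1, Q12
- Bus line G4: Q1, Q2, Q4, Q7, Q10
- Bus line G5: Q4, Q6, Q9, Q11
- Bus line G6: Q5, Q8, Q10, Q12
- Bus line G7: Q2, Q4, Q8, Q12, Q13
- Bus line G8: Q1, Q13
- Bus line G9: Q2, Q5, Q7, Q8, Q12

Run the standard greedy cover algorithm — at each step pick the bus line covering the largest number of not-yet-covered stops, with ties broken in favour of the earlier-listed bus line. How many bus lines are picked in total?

Greedy: pick G1 (covers 5 new) → pick G7 (covers 4 new) → pick G4 (covers 2 new) → pick G5 (covers 2 new). Total picks: 4.

4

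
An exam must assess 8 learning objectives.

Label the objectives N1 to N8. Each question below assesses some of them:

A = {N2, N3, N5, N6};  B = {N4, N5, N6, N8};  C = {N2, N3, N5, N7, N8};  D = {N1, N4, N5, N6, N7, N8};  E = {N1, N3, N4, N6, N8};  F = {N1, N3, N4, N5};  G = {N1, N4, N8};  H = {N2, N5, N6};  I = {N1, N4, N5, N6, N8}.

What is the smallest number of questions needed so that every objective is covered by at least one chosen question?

Take {A, D}. Their union is {N1, N2, N3, N4, N5, N6, N7, N8}, which is all 8 objectives.
No single question has all 8 objectives (the largest, D, has 6), so 2 is optimal.

2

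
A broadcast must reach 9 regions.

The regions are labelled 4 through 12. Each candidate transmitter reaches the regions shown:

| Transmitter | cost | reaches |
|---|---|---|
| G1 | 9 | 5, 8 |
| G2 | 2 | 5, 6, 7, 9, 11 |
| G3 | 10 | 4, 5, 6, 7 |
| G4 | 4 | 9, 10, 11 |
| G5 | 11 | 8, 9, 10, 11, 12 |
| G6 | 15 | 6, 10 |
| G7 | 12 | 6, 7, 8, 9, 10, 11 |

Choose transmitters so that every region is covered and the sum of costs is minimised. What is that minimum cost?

G3, G5 together cover every region (G3 ∪ G5 = {4, 5, 6, 7, 8, 9, 10, 11, 12}); total cost 10 + 11 = 21.
The greedy pick G2, G5, G3 costs 23; no covering selection beats 21.

21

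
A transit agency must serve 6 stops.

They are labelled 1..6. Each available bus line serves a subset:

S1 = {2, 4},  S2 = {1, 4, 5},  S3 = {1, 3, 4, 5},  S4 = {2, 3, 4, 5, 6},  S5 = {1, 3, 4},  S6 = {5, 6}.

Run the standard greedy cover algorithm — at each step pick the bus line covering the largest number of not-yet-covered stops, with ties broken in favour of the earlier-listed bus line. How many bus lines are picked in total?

Greedy: pick S4 (covers 5 new) → pick S2 (covers 1 new). Total picks: 2.

2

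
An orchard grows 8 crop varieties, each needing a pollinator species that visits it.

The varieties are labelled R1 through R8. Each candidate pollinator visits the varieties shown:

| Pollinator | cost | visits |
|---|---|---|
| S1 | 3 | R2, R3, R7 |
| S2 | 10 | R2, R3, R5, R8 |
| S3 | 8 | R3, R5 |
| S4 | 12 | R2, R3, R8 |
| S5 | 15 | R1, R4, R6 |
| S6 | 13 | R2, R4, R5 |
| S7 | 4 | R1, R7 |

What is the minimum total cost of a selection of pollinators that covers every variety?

28

S1, S2, S5 together cover every variety (S1 ∪ S2 ∪ S5 = {R1, R2, R3, R4, R5, R6, R7, R8}); total cost 3 + 10 + 15 = 28.
The greedy pick S1, S7, S2, S5 costs 32; no covering selection beats 28.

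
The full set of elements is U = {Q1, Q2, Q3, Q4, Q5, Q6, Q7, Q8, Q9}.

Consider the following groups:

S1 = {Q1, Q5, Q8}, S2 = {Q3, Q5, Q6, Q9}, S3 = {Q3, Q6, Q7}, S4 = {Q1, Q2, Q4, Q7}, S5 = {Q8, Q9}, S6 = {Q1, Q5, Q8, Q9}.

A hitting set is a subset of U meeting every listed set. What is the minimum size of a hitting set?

Take H = {Q2, Q6, Q8}. Each listed group contains at least one of these, so H is a hitting set of size 3.
No choice of 2 elements meets every group, so 3 is the minimum.

3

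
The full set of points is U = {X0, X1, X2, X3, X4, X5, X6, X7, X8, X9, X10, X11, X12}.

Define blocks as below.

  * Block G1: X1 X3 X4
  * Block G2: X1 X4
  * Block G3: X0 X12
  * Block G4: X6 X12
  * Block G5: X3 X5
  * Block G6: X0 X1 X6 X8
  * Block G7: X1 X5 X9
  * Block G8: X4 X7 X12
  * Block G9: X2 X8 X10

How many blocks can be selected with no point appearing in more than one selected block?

G2, G3, G5, G9 are pairwise disjoint (G2={X1,X4}; G3={X0,X12}; G5={X3,X5}; G9={X2,X8,X10}).
Every remaining block overlaps one of these, and no 5 of the listed blocks are pairwise disjoint, so 4 is the maximum.

4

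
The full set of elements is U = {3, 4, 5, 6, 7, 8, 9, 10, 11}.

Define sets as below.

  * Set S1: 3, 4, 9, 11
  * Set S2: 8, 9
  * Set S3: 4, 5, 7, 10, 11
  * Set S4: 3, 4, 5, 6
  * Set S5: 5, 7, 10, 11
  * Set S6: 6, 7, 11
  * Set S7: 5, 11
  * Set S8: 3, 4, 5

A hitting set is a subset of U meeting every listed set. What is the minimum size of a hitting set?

3

H = {5, 8, 11} meets every set (each contains at least one member of H), and |H| = 3.
The sets S2, S6, S8 are pairwise disjoint, so any hitting set needs a separate element for each — at least 3. Hence 3 is optimal.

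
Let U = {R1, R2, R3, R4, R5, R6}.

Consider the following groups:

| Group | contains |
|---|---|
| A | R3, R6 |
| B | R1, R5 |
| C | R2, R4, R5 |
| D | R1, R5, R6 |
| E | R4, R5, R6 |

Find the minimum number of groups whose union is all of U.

3

A and C and D together: A ∪ C ∪ D = {R1, R2, R3, R4, R5, R6} — every point is covered.
Only C contains R2, so C is forced; the remaining 3 points need at least 2 more groups (each remaining group adds at most 2) — so at least 3 groups are needed, and 3 is optimal.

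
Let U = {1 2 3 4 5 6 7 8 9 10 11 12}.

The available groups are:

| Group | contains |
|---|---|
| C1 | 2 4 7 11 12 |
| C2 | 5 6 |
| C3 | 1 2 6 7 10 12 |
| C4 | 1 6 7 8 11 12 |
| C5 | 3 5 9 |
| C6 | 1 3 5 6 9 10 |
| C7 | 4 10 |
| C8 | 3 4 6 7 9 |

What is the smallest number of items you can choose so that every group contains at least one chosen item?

3

Take H = {3, 4, 6}. Each listed group contains at least one of these, so H is a hitting set of size 3.
The groups C4, C5, C7 are pairwise disjoint, so any hitting set needs a separate item for each — at least 3. Hence 3 is optimal.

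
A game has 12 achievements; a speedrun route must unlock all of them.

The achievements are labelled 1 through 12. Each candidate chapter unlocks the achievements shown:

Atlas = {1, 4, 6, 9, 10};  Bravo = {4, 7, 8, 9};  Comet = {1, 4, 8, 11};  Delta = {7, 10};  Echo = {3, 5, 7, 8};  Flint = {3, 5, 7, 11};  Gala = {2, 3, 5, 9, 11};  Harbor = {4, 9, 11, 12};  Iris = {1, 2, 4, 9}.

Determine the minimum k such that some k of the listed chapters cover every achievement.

Atlas and Bravo and Gala and Harbor together: Atlas ∪ Bravo ∪ Gala ∪ Harbor = {1, 2, 3, 4, 5, 6, 7, 8, 9, 10, 11, 12} — every achievement is covered.
No 3 of the 9 chapters cover everything (all 84 combinations miss at least one achievement), so 4 is optimal.

4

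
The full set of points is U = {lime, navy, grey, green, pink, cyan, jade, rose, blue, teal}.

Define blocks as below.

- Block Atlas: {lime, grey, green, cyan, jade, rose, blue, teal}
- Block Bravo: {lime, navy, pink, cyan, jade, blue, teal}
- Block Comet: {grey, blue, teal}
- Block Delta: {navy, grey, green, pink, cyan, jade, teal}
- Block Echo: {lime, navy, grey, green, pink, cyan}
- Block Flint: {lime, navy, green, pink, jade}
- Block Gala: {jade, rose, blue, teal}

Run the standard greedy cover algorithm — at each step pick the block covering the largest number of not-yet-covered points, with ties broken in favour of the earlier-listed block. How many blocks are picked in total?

Greedy: pick Atlas (covers 8 new) → pick Bravo (covers 2 new). Total picks: 2.

2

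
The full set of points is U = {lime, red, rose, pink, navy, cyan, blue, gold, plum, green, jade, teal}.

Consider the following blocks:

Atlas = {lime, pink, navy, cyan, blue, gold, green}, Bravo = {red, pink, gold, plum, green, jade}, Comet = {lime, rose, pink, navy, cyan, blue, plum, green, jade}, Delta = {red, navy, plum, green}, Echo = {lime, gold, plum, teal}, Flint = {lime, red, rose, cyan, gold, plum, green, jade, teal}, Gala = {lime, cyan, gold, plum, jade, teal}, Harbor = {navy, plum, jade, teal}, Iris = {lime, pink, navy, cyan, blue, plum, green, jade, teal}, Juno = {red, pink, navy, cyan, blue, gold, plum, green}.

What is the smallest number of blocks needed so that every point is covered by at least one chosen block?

2

Take {Atlas, Flint}. Their union is {lime, red, rose, pink, navy, cyan, blue, gold, plum, green, jade, teal}, which is all 12 points.
No single block has all 12 points (the largest, Comet, has 9), so 2 is optimal.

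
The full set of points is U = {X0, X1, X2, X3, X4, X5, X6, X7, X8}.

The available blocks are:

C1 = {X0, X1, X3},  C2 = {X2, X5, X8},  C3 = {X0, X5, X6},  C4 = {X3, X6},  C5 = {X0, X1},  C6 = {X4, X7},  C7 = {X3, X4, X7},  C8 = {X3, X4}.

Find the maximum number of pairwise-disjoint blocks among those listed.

4

C2, C4, C5, C6 are pairwise disjoint (C2={X2,X5,X8}; C4={X3,X6}; C5={X0,X1}; C6={X4,X7}).
Every remaining block overlaps one of these, and no 5 of the listed blocks are pairwise disjoint, so 4 is the maximum.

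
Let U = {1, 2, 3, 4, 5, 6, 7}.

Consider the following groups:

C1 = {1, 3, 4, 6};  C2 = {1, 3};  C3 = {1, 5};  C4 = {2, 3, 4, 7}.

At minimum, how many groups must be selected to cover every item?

3

C1, C3, and C4 cover everything between them: the union {1, 2, 3, 4, 5, 6, 7} is all of U.
Only C4 contains 2, so C4 is forced; the remaining 3 items need at least 2 more groups (each remaining group adds at most 2) — so at least 3 groups are needed, and 3 is optimal.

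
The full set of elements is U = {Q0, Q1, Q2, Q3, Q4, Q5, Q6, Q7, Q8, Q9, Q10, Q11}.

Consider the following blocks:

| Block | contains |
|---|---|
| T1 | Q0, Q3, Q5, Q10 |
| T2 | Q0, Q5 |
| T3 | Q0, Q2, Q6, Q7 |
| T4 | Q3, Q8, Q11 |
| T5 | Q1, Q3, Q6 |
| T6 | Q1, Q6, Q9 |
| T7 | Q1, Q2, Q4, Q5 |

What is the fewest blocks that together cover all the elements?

T1, T3, T4, T6, and T7 cover everything between them: the union {Q0, Q1, Q2, Q3, Q4, Q5, Q6, Q7, Q8, Q9, Q10, Q11} is all of U.
No 4 of the 7 blocks cover everything (all 35 combinations miss at least one element), so 5 is optimal.

5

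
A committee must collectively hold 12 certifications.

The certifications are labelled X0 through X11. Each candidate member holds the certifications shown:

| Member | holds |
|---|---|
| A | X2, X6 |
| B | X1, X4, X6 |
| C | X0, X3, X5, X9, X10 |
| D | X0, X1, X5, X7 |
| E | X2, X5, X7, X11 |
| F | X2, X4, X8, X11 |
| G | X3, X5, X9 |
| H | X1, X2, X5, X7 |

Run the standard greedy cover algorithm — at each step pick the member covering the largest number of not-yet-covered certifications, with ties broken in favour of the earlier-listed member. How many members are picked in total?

Greedy: pick C (covers 5 new) → pick F (covers 4 new) → pick B (covers 2 new) → pick D (covers 1 new). Total picks: 4.

4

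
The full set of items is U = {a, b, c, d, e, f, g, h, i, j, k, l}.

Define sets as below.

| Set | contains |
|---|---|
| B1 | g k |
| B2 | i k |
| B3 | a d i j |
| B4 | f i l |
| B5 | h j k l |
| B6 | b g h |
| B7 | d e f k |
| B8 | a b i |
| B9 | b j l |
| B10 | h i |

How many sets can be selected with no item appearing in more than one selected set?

B1, B9, B10 are pairwise disjoint (B1={g,k}; B9={b,j,l}; B10={h,i}).
Every remaining set overlaps one of these, and no 4 of the listed sets are pairwise disjoint, so 3 is the maximum.

3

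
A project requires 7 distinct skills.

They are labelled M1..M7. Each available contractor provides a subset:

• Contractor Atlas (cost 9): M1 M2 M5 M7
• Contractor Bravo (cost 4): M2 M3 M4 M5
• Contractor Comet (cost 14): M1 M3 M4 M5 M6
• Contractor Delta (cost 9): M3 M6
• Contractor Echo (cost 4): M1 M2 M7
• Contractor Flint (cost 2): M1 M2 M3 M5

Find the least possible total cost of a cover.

Bravo, Delta, Echo together cover every skill (Bravo ∪ Delta ∪ Echo = {M1, M2, M3, M4, M5, M6, M7}); total cost 4 + 9 + 4 = 17.
The greedy pick Flint, Bravo, Echo, Delta costs 19; no covering selection beats 17.

17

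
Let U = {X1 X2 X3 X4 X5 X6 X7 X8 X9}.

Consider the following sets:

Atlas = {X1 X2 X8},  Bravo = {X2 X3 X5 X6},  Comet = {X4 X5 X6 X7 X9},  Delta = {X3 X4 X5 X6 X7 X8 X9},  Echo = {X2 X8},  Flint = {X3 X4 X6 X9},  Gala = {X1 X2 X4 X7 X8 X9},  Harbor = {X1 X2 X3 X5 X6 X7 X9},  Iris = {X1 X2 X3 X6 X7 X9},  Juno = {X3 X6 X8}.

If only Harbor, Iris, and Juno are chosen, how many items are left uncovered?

1

Union of Harbor, Iris, Juno = {X1, X2, X3, X5, X6, X7, X8, X9}.
Not covered: X4 — 1 item.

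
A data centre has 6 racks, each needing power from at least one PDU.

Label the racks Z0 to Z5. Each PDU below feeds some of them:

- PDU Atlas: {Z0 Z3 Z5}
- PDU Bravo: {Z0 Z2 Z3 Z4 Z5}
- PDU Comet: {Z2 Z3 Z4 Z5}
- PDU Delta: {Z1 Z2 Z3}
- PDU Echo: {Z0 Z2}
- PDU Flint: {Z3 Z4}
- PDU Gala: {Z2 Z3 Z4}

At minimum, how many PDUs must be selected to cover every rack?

2

Take {Bravo, Delta}. Their union is {Z0, Z1, Z2, Z3, Z4, Z5}, which is all 6 racks.
No single PDU has all 6 racks (the largest, Bravo, has 5), so 2 is optimal.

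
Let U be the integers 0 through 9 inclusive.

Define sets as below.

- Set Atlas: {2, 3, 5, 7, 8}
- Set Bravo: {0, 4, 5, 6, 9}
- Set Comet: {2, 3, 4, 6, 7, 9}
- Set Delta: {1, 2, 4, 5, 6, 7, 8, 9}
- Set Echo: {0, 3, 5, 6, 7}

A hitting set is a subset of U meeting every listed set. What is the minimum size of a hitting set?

2

Take H = {3, 5}. Each listed set contains at least one of these, so H is a hitting set of size 2.
No single item lies in every set, so at least 2 are needed and 2 is optimal.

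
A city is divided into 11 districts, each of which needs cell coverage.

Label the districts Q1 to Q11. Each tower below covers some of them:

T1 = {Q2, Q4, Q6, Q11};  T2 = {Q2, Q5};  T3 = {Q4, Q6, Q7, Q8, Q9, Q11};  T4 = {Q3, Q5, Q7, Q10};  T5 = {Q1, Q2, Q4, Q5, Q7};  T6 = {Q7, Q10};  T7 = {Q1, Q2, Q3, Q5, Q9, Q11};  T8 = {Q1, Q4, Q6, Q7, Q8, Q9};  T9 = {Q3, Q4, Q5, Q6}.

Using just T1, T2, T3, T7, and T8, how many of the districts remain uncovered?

Union of T1, T2, T3, T7, T8 = {Q1, Q2, Q3, Q4, Q5, Q6, Q7, Q8, Q9, Q11}.
Not covered: Q10 — 1 district.

1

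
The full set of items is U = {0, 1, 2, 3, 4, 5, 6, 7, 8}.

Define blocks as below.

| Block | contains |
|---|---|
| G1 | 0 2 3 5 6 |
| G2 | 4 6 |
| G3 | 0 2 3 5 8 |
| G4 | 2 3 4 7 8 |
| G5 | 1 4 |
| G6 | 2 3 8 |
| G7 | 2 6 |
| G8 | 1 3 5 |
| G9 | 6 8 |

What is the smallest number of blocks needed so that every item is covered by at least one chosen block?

G1, G4, and G5 cover everything between them: the union {0, 1, 2, 3, 4, 5, 6, 7, 8} is all of U.
Only G4 contains 7, so G4 is forced; the remaining 4 items need at least 2 more blocks (each remaining block adds at most 3) — so at least 3 blocks are needed, and 3 is optimal.

3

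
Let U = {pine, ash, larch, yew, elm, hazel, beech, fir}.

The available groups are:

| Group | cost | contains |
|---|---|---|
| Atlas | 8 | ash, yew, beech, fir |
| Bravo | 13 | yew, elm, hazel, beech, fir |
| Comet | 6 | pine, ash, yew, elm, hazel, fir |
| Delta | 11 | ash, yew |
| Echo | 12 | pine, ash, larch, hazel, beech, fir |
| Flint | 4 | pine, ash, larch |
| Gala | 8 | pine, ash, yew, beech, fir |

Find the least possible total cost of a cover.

17

Bravo, Flint together cover every item (Bravo ∪ Flint = {pine, ash, larch, yew, elm, hazel, beech, fir}); total cost 13 + 4 = 17.
The greedy pick Comet, Flint, Atlas costs 18; no covering selection beats 17.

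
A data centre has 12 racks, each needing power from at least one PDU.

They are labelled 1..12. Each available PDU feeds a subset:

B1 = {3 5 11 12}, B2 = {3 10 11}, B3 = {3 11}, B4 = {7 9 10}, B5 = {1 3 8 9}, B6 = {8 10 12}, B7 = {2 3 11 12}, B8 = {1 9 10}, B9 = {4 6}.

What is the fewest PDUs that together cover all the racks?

5

Take {B1, B4, B5, B7, B9}. Their union is {1, 2, 3, 4, 5, 6, 7, 8, 9, 10, 11, 12}, which is all 12 racks.
No 4 of the 9 PDUs cover everything (all 126 combinations miss at least one rack), so 5 is optimal.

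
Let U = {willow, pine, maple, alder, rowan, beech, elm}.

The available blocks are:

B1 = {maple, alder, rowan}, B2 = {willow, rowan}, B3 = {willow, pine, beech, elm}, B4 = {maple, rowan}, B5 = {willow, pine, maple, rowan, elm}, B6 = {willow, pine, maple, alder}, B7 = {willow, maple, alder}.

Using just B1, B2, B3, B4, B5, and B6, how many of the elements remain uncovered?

0

Union of B1, B2, B3, B4, B5, B6 = {willow, pine, maple, alder, rowan, beech, elm} — that's every element, so 0 are uncovered.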